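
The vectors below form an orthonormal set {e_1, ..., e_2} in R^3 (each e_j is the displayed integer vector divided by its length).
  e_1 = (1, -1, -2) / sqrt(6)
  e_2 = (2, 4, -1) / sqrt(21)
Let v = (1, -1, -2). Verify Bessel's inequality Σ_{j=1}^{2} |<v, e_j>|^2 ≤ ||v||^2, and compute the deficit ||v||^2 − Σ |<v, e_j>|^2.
Σ |<v, e_j>|^2 = 6; ||v||^2 = 6; deficit = 0

Write each e_j = u_j / sqrt(<u_j, u_j>) where u_j is the displayed integer vector. Then <v, e_j> = <v, u_j> / sqrt(<u_j, u_j>), so |<v, e_j>|^2 = <v, u_j>^2 / <u_j, u_j>.
Coefficients: <v, e_1> = 6/sqrt(6), <v, e_2> = 0/sqrt(21).
Square and sum: Σ |<v, e_j>|^2 = 6.
Compute ||v||^2 = v·v = 6.
Deficit = 6 − 6 = 0 ≥ 0, confirming Bessel's inequality. (The deficit equals ||v − Σ <v,e_j> e_j||^2, the squared distance from v to span{e_j}.)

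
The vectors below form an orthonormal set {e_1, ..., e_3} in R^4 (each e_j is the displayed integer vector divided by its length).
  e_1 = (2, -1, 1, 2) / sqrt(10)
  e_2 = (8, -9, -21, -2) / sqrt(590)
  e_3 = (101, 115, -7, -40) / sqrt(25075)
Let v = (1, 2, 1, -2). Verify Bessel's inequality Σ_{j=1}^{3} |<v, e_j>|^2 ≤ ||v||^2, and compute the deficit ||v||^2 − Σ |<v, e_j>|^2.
Σ |<v, e_j>|^2 = 3674/425; ||v||^2 = 10; deficit = 576/425

Write each e_j = u_j / sqrt(<u_j, u_j>) where u_j is the displayed integer vector. Then <v, e_j> = <v, u_j> / sqrt(<u_j, u_j>), so |<v, e_j>|^2 = <v, u_j>^2 / <u_j, u_j>.
Coefficients: <v, e_1> = -3/sqrt(10), <v, e_2> = -27/sqrt(590), <v, e_3> = 404/sqrt(25075).
Square and sum: Σ |<v, e_j>|^2 = 3674/425.
Compute ||v||^2 = v·v = 10.
Deficit = 10 − 3674/425 = 576/425 ≥ 0, confirming Bessel's inequality. (The deficit equals ||v − Σ <v,e_j> e_j||^2, the squared distance from v to span{e_j}.)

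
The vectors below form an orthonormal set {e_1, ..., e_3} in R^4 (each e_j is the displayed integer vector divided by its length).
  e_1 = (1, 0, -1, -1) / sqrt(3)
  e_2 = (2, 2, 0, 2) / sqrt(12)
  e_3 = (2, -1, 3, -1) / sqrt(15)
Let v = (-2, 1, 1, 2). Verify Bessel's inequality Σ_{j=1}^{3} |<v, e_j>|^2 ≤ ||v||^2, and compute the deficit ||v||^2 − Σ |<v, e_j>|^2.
Σ |<v, e_j>|^2 = 146/15; ||v||^2 = 10; deficit = 4/15

Write each e_j = u_j / sqrt(<u_j, u_j>) where u_j is the displayed integer vector. Then <v, e_j> = <v, u_j> / sqrt(<u_j, u_j>), so |<v, e_j>|^2 = <v, u_j>^2 / <u_j, u_j>.
Coefficients: <v, e_1> = -5/sqrt(3), <v, e_2> = 2/sqrt(12), <v, e_3> = -4/sqrt(15).
Square and sum: Σ |<v, e_j>|^2 = 146/15.
Compute ||v||^2 = v·v = 10.
Deficit = 10 − 146/15 = 4/15 ≥ 0, confirming Bessel's inequality. (The deficit equals ||v − Σ <v,e_j> e_j||^2, the squared distance from v to span{e_j}.)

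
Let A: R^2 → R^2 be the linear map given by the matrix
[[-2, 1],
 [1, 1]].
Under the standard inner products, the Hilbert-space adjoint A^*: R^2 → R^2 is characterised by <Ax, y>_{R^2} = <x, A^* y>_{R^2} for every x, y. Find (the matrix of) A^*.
A^* = A^T =
[[-2, 1],
 [1, 1]]

For real matrices with standard dot products, the defining identity <Ax, y> = <x, A^* y> gives (Ax)^T y = x^T (A^*) y, i.e. x^T A^T y = x^T (A^*) y. Since this holds for all x, y, we must have A^* = A^T. Therefore
A^* =
[[-2, 1],
 [1, 1]].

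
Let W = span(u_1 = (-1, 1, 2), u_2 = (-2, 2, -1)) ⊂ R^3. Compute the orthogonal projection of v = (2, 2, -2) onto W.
proj_W(v) = (0, 0, -2)

Set up U = [u_1 | ... | u_2] ∈ R^(3×2). The projector onto W = col(U) is P = U (U^T U)^(-1) U^T.
Compute U^T U =
  [6, 2]
  [2, 9],
and U^T v = (-4, 2).
Solve U^T U · c = U^T v for the coefficients: c = (-4/5, 2/5). The projection is proj_W(v) = U c.
Check: (v - proj_W(v)) · u_1 = 0  (should be 0).
Check: (v - proj_W(v)) · u_2 = 0  (should be 0).
Result: proj_W(v) = (0, 0, -2).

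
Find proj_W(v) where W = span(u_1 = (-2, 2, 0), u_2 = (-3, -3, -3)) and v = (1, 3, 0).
proj_W(v) = (1/3, 7/3, 4/3)

Set up U = [u_1 | ... | u_2] ∈ R^(3×2). The projector onto W = col(U) is P = U (U^T U)^(-1) U^T.
Compute U^T U =
  [8, 0]
  [0, 27],
and U^T v = (4, -12).
Solve U^T U · c = U^T v for the coefficients: c = (1/2, -4/9). The projection is proj_W(v) = U c.
Check: (v - proj_W(v)) · u_1 = 0  (should be 0).
Check: (v - proj_W(v)) · u_2 = 0  (should be 0).
Result: proj_W(v) = (1/3, 7/3, 4/3).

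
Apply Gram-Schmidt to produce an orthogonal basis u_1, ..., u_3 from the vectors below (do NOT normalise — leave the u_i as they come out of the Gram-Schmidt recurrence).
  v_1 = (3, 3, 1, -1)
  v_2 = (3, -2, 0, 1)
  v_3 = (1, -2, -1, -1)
Orthogonal basis:
  u_1 = (3, 3, 1, -1)
  u_2 = (27/10, -23/10, -1/10, 11/10)
  u_3 = (5/23, -1/2, -37/46, -38/23)

Apply the Gram-Schmidt recurrence
  u_1 = v_1
  u_i = v_i − Σ_{j<i} ((v_i · u_j) / (u_j · u_j)) · u_j.

Step by step this gives:
  u_1 = (3, 3, 1, -1)
  u_2 = (27/10, -23/10, -1/10, 11/10)
  u_3 = (5/23, -1/2, -37/46, -38/23)

Orthogonality check:
  u_2 · u_1 = 0 (should be 0)
  u_3 · u_1 = 0 (should be 0)
  u_3 · u_2 = 0 (should be 0)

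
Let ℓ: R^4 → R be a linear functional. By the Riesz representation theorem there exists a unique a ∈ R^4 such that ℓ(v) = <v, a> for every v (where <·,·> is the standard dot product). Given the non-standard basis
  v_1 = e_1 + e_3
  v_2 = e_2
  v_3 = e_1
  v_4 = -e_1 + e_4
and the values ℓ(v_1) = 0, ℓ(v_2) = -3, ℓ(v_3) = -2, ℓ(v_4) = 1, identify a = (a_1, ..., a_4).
a = (-2, -3, 2, -1)

Write a = (a_1, ..., a_4) in the standard basis. For each basis vector v_i, ℓ(v_i) = <v_i, a> is a linear equation in the a_j's. Collect the n equations into a matrix system V a = ℓ, where row i of V is v_i (expressed in the standard basis). Since V is invertible (lower-triangular with 1s on the diagonal, up to permutation), solve by back-substitution:
  V =
[[1, 0, 1, 0],
 [0, 1, 0, 0],
 [1, 0, 0, 0],
 [-1, 0, 0, 1]]
  V a = (0, -3, -2, 1)
Solving gives a = (-2, -3, 2, -1).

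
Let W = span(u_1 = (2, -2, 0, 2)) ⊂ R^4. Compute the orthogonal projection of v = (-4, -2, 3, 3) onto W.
proj_W(v) = (1/3, -1/3, 0, 1/3)

Set up U = [u_1 | ... | u_1] ∈ R^(4×1). The projector onto W = col(U) is P = U (U^T U)^(-1) U^T.
Compute U^T U =
  [12],
and U^T v = (2).
Solve U^T U · c = U^T v for the coefficients: c = (1/6). The projection is proj_W(v) = U c.
Check: (v - proj_W(v)) · u_1 = 0  (should be 0).
Result: proj_W(v) = (1/3, -1/3, 0, 1/3).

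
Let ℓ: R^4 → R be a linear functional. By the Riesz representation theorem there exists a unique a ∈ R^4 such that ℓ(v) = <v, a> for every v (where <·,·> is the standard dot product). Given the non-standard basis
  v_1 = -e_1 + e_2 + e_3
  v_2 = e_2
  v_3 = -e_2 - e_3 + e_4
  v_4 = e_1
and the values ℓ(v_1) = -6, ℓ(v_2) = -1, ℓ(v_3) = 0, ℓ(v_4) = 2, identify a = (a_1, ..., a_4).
a = (2, -1, -3, -4)

Write a = (a_1, ..., a_4) in the standard basis. For each basis vector v_i, ℓ(v_i) = <v_i, a> is a linear equation in the a_j's. Collect the n equations into a matrix system V a = ℓ, where row i of V is v_i (expressed in the standard basis). Since V is invertible (lower-triangular with 1s on the diagonal, up to permutation), solve by back-substitution:
  V =
[[-1, 1, 1, 0],
 [0, 1, 0, 0],
 [0, -1, -1, 1],
 [1, 0, 0, 0]]
  V a = (-6, -1, 0, 2)
Solving gives a = (2, -1, -3, -4).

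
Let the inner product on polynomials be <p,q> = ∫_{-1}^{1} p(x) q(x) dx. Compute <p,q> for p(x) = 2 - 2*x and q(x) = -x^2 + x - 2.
<p,q> = -32/3

Expand the product: p(x)·q(x) = 2*x^3 - 4*x^2 + 6*x - 4.
∫_{-1}^{1} of each monomial x^k gives [2/(k+1) if k even, 0 if k odd]. Integrating term-by-term (or equivalently evaluating the antiderivative F(x) = x^4/2 - 4*x^3/3 + 3*x^2 - 4*x at the endpoints):
  F(1) − F(−1) = -11/6 − (53/6) = -32/3.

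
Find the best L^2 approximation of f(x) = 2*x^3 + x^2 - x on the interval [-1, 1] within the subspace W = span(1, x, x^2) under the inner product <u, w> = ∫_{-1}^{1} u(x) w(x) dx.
g(x) = x^2 + x/5

The best approximation g ∈ W is the orthogonal projection of f onto W. Writing g = a_0 + a_1 x + a_2 x^2, the coefficients solve the normal equations G · a = b where
  G_{ij} = <φ_i, φ_j> and b_i = <f, φ_i>, with φ_0 = 1, φ_1 = x, φ_2 = x^2.
G =
  [2, 0, 2/3]
  [0, 2/3, 0]
  [2/3, 0, 2/5],
b = (2/3, 2/15, 2/5).
Solving gives a_0 = 0, a_1 = 1/5, a_2 = 1, so
  g(x) = x^2 + x/5.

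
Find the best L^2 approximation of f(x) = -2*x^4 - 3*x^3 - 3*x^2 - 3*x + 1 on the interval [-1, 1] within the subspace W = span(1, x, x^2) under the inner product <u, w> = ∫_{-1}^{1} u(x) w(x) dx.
g(x) = -33*x^2/7 - 24*x/5 + 41/35

The best approximation g ∈ W is the orthogonal projection of f onto W. Writing g = a_0 + a_1 x + a_2 x^2, the coefficients solve the normal equations G · a = b where
  G_{ij} = <φ_i, φ_j> and b_i = <f, φ_i>, with φ_0 = 1, φ_1 = x, φ_2 = x^2.
G =
  [2, 0, 2/3]
  [0, 2/3, 0]
  [2/3, 0, 2/5],
b = (-4/5, -16/5, -116/105).
Solving gives a_0 = 41/35, a_1 = -24/5, a_2 = -33/7, so
  g(x) = -33*x^2/7 - 24*x/5 + 41/35.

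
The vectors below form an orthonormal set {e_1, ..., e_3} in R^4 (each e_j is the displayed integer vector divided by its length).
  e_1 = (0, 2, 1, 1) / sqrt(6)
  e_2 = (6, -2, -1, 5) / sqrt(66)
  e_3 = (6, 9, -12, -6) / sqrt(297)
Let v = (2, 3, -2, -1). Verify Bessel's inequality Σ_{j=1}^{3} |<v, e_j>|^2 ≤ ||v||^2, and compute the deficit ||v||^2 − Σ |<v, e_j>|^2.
Σ |<v, e_j>|^2 = 53/3; ||v||^2 = 18; deficit = 1/3

Write each e_j = u_j / sqrt(<u_j, u_j>) where u_j is the displayed integer vector. Then <v, e_j> = <v, u_j> / sqrt(<u_j, u_j>), so |<v, e_j>|^2 = <v, u_j>^2 / <u_j, u_j>.
Coefficients: <v, e_1> = 3/sqrt(6), <v, e_2> = 3/sqrt(66), <v, e_3> = 69/sqrt(297).
Square and sum: Σ |<v, e_j>|^2 = 53/3.
Compute ||v||^2 = v·v = 18.
Deficit = 18 − 53/3 = 1/3 ≥ 0, confirming Bessel's inequality. (The deficit equals ||v − Σ <v,e_j> e_j||^2, the squared distance from v to span{e_j}.)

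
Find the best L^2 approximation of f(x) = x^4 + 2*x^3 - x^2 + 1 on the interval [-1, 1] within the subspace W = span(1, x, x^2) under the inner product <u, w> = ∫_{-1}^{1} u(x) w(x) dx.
g(x) = -x^2/7 + 6*x/5 + 32/35

The best approximation g ∈ W is the orthogonal projection of f onto W. Writing g = a_0 + a_1 x + a_2 x^2, the coefficients solve the normal equations G · a = b where
  G_{ij} = <φ_i, φ_j> and b_i = <f, φ_i>, with φ_0 = 1, φ_1 = x, φ_2 = x^2.
G =
  [2, 0, 2/3]
  [0, 2/3, 0]
  [2/3, 0, 2/5],
b = (26/15, 4/5, 58/105).
Solving gives a_0 = 32/35, a_1 = 6/5, a_2 = -1/7, so
  g(x) = -x^2/7 + 6*x/5 + 32/35.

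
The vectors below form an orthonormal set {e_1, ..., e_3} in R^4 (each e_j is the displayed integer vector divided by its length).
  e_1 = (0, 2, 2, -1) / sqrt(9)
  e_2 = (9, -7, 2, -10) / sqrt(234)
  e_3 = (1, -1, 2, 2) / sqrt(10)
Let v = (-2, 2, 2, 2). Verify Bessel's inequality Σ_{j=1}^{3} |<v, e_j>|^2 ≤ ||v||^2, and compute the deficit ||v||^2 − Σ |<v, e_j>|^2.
Σ |<v, e_j>|^2 = 1004/65; ||v||^2 = 16; deficit = 36/65

Write each e_j = u_j / sqrt(<u_j, u_j>) where u_j is the displayed integer vector. Then <v, e_j> = <v, u_j> / sqrt(<u_j, u_j>), so |<v, e_j>|^2 = <v, u_j>^2 / <u_j, u_j>.
Coefficients: <v, e_1> = 6/sqrt(9), <v, e_2> = -48/sqrt(234), <v, e_3> = 4/sqrt(10).
Square and sum: Σ |<v, e_j>|^2 = 1004/65.
Compute ||v||^2 = v·v = 16.
Deficit = 16 − 1004/65 = 36/65 ≥ 0, confirming Bessel's inequality. (The deficit equals ||v − Σ <v,e_j> e_j||^2, the squared distance from v to span{e_j}.)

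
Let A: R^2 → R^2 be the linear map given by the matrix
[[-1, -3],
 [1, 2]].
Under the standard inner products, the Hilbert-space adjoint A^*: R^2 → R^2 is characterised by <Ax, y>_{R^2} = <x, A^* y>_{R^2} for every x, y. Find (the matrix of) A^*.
A^* = A^T =
[[-1, 1],
 [-3, 2]]

For real matrices with standard dot products, the defining identity <Ax, y> = <x, A^* y> gives (Ax)^T y = x^T (A^*) y, i.e. x^T A^T y = x^T (A^*) y. Since this holds for all x, y, we must have A^* = A^T. Therefore
A^* =
[[-1, 1],
 [-3, 2]].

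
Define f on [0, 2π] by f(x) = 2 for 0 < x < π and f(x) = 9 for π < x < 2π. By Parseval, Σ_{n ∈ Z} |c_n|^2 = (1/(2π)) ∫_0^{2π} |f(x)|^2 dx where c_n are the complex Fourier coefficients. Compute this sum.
Σ |c_n|^2 = 85/2

Parseval equates the L^2 energy of f (normalised by 1/(2π)) with the ℓ^2 sum of its Fourier coefficients: (1/(2π)) ∫_0^{2π} |f|^2 = Σ |c_n|^2.
Compute the left side: (1/(2π)) [∫_0^π 2^2 dx + ∫_π^{2π} 9^2 dx] = (1/(2π)) · (4π + 81π) = (4 + 81)/2 = 85/2.
So Σ_{n ∈ Z} |c_n|^2 = 85/2.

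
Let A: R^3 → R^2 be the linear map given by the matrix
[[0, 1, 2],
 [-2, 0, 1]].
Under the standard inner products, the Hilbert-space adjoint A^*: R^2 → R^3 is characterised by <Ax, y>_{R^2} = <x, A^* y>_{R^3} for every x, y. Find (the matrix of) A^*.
A^* = A^T =
[[0, -2],
 [1, 0],
 [2, 1]]

For real matrices with standard dot products, the defining identity <Ax, y> = <x, A^* y> gives (Ax)^T y = x^T (A^*) y, i.e. x^T A^T y = x^T (A^*) y. Since this holds for all x, y, we must have A^* = A^T. Therefore
A^* =
[[0, -2],
 [1, 0],
 [2, 1]].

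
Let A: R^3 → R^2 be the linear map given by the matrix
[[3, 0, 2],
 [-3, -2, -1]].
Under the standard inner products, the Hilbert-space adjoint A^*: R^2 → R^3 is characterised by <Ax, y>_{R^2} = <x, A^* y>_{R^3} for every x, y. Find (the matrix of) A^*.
A^* = A^T =
[[3, -3],
 [0, -2],
 [2, -1]]

For real matrices with standard dot products, the defining identity <Ax, y> = <x, A^* y> gives (Ax)^T y = x^T (A^*) y, i.e. x^T A^T y = x^T (A^*) y. Since this holds for all x, y, we must have A^* = A^T. Therefore
A^* =
[[3, -3],
 [0, -2],
 [2, -1]].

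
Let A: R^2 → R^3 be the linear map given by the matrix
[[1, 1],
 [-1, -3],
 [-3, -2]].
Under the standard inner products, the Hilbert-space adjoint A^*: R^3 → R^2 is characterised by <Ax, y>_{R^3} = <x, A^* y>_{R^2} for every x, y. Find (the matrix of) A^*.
A^* = A^T =
[[1, -1, -3],
 [1, -3, -2]]

For real matrices with standard dot products, the defining identity <Ax, y> = <x, A^* y> gives (Ax)^T y = x^T (A^*) y, i.e. x^T A^T y = x^T (A^*) y. Since this holds for all x, y, we must have A^* = A^T. Therefore
A^* =
[[1, -1, -3],
 [1, -3, -2]].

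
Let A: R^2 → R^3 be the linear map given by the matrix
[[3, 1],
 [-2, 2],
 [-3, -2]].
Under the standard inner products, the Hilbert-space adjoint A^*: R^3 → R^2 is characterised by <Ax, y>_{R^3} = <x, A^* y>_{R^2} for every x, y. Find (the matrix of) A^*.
A^* = A^T =
[[3, -2, -3],
 [1, 2, -2]]

For real matrices with standard dot products, the defining identity <Ax, y> = <x, A^* y> gives (Ax)^T y = x^T (A^*) y, i.e. x^T A^T y = x^T (A^*) y. Since this holds for all x, y, we must have A^* = A^T. Therefore
A^* =
[[3, -2, -3],
 [1, 2, -2]].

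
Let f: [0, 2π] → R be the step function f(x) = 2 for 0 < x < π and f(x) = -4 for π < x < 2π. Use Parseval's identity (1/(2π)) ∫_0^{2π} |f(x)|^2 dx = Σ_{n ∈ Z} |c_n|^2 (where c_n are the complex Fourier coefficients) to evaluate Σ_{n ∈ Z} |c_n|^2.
Σ |c_n|^2 = 10

Parseval equates the L^2 energy of f (normalised by 1/(2π)) with the ℓ^2 sum of its Fourier coefficients: (1/(2π)) ∫_0^{2π} |f|^2 = Σ |c_n|^2.
Compute the left side: (1/(2π)) [∫_0^π 2^2 dx + ∫_π^{2π} (-4)^2 dx] = (1/(2π)) · (4π + 16π) = (4 + 16)/2 = 10.
So Σ_{n ∈ Z} |c_n|^2 = 10.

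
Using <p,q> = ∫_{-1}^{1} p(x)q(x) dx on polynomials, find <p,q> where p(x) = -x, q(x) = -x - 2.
<p,q> = 2/3

Expand the product: p(x)·q(x) = x^2 + 2*x.
∫_{-1}^{1} of each monomial x^k gives [2/(k+1) if k even, 0 if k odd]. Integrating term-by-term (or equivalently evaluating the antiderivative F(x) = x^3/3 + x^2 at the endpoints):
  F(1) − F(−1) = 4/3 − (2/3) = 2/3.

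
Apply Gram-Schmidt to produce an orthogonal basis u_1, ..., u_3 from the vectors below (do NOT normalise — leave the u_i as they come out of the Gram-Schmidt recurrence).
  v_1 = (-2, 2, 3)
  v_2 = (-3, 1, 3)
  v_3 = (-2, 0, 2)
Orthogonal basis:
  u_1 = (-2, 2, 3)
  u_2 = (-1, -1, 0)
  u_3 = (3/17, -3/17, 4/17)

Apply the Gram-Schmidt recurrence
  u_1 = v_1
  u_i = v_i − Σ_{j<i} ((v_i · u_j) / (u_j · u_j)) · u_j.

Step by step this gives:
  u_1 = (-2, 2, 3)
  u_2 = (-1, -1, 0)
  u_3 = (3/17, -3/17, 4/17)

Orthogonality check:
  u_2 · u_1 = 0 (should be 0)
  u_3 · u_1 = 0 (should be 0)
  u_3 · u_2 = 0 (should be 0)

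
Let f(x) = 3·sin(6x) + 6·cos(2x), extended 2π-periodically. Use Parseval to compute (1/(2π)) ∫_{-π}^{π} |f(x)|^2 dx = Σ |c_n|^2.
Σ |c_n|^2 = 45/2

Expand |f|^2 and use orthogonality of {sin(nx), cos(mx)} on [-π, π]:
  ∫_{-π}^{π} sin(nx)^2 dx = π, ∫ cos(mx)^2 dx = π, and cross terms integrate to 0.
So ∫_{-π}^{π} f(x)^2 dx = 3^2 · π + 6^2 · π = (9 + 36)π.
Divide by 2π: (9 + 36)/2 = 45/2.
By Parseval, this equals Σ |c_n|^2.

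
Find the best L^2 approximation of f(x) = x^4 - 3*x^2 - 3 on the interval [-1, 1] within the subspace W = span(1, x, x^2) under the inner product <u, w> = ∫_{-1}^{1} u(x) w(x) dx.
g(x) = -15*x^2/7 - 108/35

The best approximation g ∈ W is the orthogonal projection of f onto W. Writing g = a_0 + a_1 x + a_2 x^2, the coefficients solve the normal equations G · a = b where
  G_{ij} = <φ_i, φ_j> and b_i = <f, φ_i>, with φ_0 = 1, φ_1 = x, φ_2 = x^2.
G =
  [2, 0, 2/3]
  [0, 2/3, 0]
  [2/3, 0, 2/5],
b = (-38/5, 0, -102/35).
Solving gives a_0 = -108/35, a_1 = 0, a_2 = -15/7, so
  g(x) = -15*x^2/7 - 108/35.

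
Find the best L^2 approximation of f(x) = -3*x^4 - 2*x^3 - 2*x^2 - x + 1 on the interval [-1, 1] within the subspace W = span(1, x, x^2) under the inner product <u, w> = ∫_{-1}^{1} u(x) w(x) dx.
g(x) = -32*x^2/7 - 11*x/5 + 44/35

The best approximation g ∈ W is the orthogonal projection of f onto W. Writing g = a_0 + a_1 x + a_2 x^2, the coefficients solve the normal equations G · a = b where
  G_{ij} = <φ_i, φ_j> and b_i = <f, φ_i>, with φ_0 = 1, φ_1 = x, φ_2 = x^2.
G =
  [2, 0, 2/3]
  [0, 2/3, 0]
  [2/3, 0, 2/5],
b = (-8/15, -22/15, -104/105).
Solving gives a_0 = 44/35, a_1 = -11/5, a_2 = -32/7, so
  g(x) = -32*x^2/7 - 11*x/5 + 44/35.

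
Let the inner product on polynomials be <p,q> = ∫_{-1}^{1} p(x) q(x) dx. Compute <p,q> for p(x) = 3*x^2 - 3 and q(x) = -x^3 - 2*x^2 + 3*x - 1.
<p,q> = 28/5

Expand the product: p(x)·q(x) = -3*x^5 - 6*x^4 + 12*x^3 + 3*x^2 - 9*x + 3.
∫_{-1}^{1} of each monomial x^k gives [2/(k+1) if k even, 0 if k odd]. Integrating term-by-term (or equivalently evaluating the antiderivative F(x) = -x^6/2 - 6*x^5/5 + 3*x^4 + x^3 - 9*x^2/2 + 3*x at the endpoints):
  F(1) − F(−1) = 4/5 − (-24/5) = 28/5.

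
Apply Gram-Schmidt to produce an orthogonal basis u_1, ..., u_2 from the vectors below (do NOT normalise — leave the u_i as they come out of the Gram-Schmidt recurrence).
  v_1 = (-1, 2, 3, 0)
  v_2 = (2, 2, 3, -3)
Orthogonal basis:
  u_1 = (-1, 2, 3, 0)
  u_2 = (39/14, 3/7, 9/14, -3)

Apply the Gram-Schmidt recurrence
  u_1 = v_1
  u_i = v_i − Σ_{j<i} ((v_i · u_j) / (u_j · u_j)) · u_j.

Step by step this gives:
  u_1 = (-1, 2, 3, 0)
  u_2 = (39/14, 3/7, 9/14, -3)

Orthogonality check:
  u_2 · u_1 = 0 (should be 0)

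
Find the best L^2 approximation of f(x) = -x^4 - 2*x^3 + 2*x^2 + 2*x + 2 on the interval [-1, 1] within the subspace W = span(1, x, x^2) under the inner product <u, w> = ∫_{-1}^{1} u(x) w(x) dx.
g(x) = 8*x^2/7 + 4*x/5 + 73/35

The best approximation g ∈ W is the orthogonal projection of f onto W. Writing g = a_0 + a_1 x + a_2 x^2, the coefficients solve the normal equations G · a = b where
  G_{ij} = <φ_i, φ_j> and b_i = <f, φ_i>, with φ_0 = 1, φ_1 = x, φ_2 = x^2.
G =
  [2, 0, 2/3]
  [0, 2/3, 0]
  [2/3, 0, 2/5],
b = (74/15, 8/15, 194/105).
Solving gives a_0 = 73/35, a_1 = 4/5, a_2 = 8/7, so
  g(x) = 8*x^2/7 + 4*x/5 + 73/35.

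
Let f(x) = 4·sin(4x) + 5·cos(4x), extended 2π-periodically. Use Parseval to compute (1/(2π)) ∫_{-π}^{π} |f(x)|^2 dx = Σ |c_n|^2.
Σ |c_n|^2 = 41/2

Expand |f|^2 and use orthogonality of {sin(nx), cos(mx)} on [-π, π]:
  ∫_{-π}^{π} sin(nx)^2 dx = π, ∫ cos(mx)^2 dx = π, and cross terms integrate to 0.
So ∫_{-π}^{π} f(x)^2 dx = 4^2 · π + 5^2 · π = (16 + 25)π.
Divide by 2π: (16 + 25)/2 = 41/2.
By Parseval, this equals Σ |c_n|^2.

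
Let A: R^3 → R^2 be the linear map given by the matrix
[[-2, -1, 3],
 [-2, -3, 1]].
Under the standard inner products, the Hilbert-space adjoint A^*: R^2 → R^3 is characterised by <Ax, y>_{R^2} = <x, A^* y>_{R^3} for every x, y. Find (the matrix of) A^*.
A^* = A^T =
[[-2, -2],
 [-1, -3],
 [3, 1]]

For real matrices with standard dot products, the defining identity <Ax, y> = <x, A^* y> gives (Ax)^T y = x^T (A^*) y, i.e. x^T A^T y = x^T (A^*) y. Since this holds for all x, y, we must have A^* = A^T. Therefore
A^* =
[[-2, -2],
 [-1, -3],
 [3, 1]].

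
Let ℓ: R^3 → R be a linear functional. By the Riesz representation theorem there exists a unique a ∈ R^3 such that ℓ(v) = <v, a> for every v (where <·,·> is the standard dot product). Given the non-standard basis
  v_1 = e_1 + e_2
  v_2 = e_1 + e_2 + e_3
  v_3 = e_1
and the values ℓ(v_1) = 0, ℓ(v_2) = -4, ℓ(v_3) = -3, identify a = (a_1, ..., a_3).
a = (-3, 3, -4)

Write a = (a_1, ..., a_3) in the standard basis. For each basis vector v_i, ℓ(v_i) = <v_i, a> is a linear equation in the a_j's. Collect the n equations into a matrix system V a = ℓ, where row i of V is v_i (expressed in the standard basis). Since V is invertible (lower-triangular with 1s on the diagonal, up to permutation), solve by back-substitution:
  V =
[[1, 1, 0],
 [1, 1, 1],
 [1, 0, 0]]
  V a = (0, -4, -3)
Solving gives a = (-3, 3, -4).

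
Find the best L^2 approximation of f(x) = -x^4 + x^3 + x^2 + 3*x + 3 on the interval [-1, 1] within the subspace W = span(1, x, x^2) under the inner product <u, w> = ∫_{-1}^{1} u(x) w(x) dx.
g(x) = x^2/7 + 18*x/5 + 108/35

The best approximation g ∈ W is the orthogonal projection of f onto W. Writing g = a_0 + a_1 x + a_2 x^2, the coefficients solve the normal equations G · a = b where
  G_{ij} = <φ_i, φ_j> and b_i = <f, φ_i>, with φ_0 = 1, φ_1 = x, φ_2 = x^2.
G =
  [2, 0, 2/3]
  [0, 2/3, 0]
  [2/3, 0, 2/5],
b = (94/15, 12/5, 74/35).
Solving gives a_0 = 108/35, a_1 = 18/5, a_2 = 1/7, so
  g(x) = x^2/7 + 18*x/5 + 108/35.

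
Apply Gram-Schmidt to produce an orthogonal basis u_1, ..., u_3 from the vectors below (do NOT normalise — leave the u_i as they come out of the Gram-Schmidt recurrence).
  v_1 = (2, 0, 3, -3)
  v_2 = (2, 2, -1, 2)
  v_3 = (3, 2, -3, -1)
Orthogonal basis:
  u_1 = (2, 0, 3, -3)
  u_2 = (27/11, 2, -7/22, 29/22)
  u_3 = (21/29, 38/261, -706/261, -20/9)

Apply the Gram-Schmidt recurrence
  u_1 = v_1
  u_i = v_i − Σ_{j<i} ((v_i · u_j) / (u_j · u_j)) · u_j.

Step by step this gives:
  u_1 = (2, 0, 3, -3)
  u_2 = (27/11, 2, -7/22, 29/22)
  u_3 = (21/29, 38/261, -706/261, -20/9)

Orthogonality check:
  u_2 · u_1 = 0 (should be 0)
  u_3 · u_1 = 0 (should be 0)
  u_3 · u_2 = 0 (should be 0)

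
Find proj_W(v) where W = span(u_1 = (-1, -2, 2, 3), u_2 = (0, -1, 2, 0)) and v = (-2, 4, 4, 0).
proj_W(v) = (7/27, -16/27, 46/27, -7/9)

Set up U = [u_1 | ... | u_2] ∈ R^(4×2). The projector onto W = col(U) is P = U (U^T U)^(-1) U^T.
Compute U^T U =
  [18, 6]
  [6, 5],
and U^T v = (2, 4).
Solve U^T U · c = U^T v for the coefficients: c = (-7/27, 10/9). The projection is proj_W(v) = U c.
Check: (v - proj_W(v)) · u_1 = 0  (should be 0).
Check: (v - proj_W(v)) · u_2 = 0  (should be 0).
Result: proj_W(v) = (7/27, -16/27, 46/27, -7/9).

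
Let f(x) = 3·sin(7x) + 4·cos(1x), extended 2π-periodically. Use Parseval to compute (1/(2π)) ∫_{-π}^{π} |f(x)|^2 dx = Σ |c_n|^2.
Σ |c_n|^2 = 25/2

Expand |f|^2 and use orthogonality of {sin(nx), cos(mx)} on [-π, π]:
  ∫_{-π}^{π} sin(nx)^2 dx = π, ∫ cos(mx)^2 dx = π, and cross terms integrate to 0.
So ∫_{-π}^{π} f(x)^2 dx = 3^2 · π + 4^2 · π = (9 + 16)π.
Divide by 2π: (9 + 16)/2 = 25/2.
By Parseval, this equals Σ |c_n|^2.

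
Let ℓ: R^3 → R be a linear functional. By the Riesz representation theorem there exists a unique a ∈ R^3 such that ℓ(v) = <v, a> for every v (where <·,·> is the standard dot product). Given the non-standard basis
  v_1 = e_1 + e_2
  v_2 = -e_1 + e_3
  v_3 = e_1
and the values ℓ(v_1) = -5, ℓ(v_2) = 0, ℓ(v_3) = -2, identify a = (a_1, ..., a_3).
a = (-2, -3, -2)

Write a = (a_1, ..., a_3) in the standard basis. For each basis vector v_i, ℓ(v_i) = <v_i, a> is a linear equation in the a_j's. Collect the n equations into a matrix system V a = ℓ, where row i of V is v_i (expressed in the standard basis). Since V is invertible (lower-triangular with 1s on the diagonal, up to permutation), solve by back-substitution:
  V =
[[1, 1, 0],
 [-1, 0, 1],
 [1, 0, 0]]
  V a = (-5, 0, -2)
Solving gives a = (-2, -3, -2).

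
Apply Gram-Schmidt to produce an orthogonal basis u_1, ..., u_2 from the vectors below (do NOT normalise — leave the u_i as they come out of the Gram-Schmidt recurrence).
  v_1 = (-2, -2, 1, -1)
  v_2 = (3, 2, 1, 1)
Orthogonal basis:
  u_1 = (-2, -2, 1, -1)
  u_2 = (1, 0, 2, 0)

Apply the Gram-Schmidt recurrence
  u_1 = v_1
  u_i = v_i − Σ_{j<i} ((v_i · u_j) / (u_j · u_j)) · u_j.

Step by step this gives:
  u_1 = (-2, -2, 1, -1)
  u_2 = (1, 0, 2, 0)

Orthogonality check:
  u_2 · u_1 = 0 (should be 0)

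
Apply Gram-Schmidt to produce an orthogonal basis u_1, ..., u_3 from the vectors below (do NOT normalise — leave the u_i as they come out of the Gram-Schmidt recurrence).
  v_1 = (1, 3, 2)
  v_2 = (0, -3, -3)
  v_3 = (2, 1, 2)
Orthogonal basis:
  u_1 = (1, 3, 2)
  u_2 = (15/14, 3/14, -6/7)
  u_3 = (1, -1, 1)

Apply the Gram-Schmidt recurrence
  u_1 = v_1
  u_i = v_i − Σ_{j<i} ((v_i · u_j) / (u_j · u_j)) · u_j.

Step by step this gives:
  u_1 = (1, 3, 2)
  u_2 = (15/14, 3/14, -6/7)
  u_3 = (1, -1, 1)

Orthogonality check:
  u_2 · u_1 = 0 (should be 0)
  u_3 · u_1 = 0 (should be 0)
  u_3 · u_2 = 0 (should be 0)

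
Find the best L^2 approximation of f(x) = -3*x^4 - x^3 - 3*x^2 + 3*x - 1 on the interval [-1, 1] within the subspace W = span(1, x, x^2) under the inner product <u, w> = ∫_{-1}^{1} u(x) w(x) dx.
g(x) = -39*x^2/7 + 12*x/5 - 26/35

The best approximation g ∈ W is the orthogonal projection of f onto W. Writing g = a_0 + a_1 x + a_2 x^2, the coefficients solve the normal equations G · a = b where
  G_{ij} = <φ_i, φ_j> and b_i = <f, φ_i>, with φ_0 = 1, φ_1 = x, φ_2 = x^2.
G =
  [2, 0, 2/3]
  [0, 2/3, 0]
  [2/3, 0, 2/5],
b = (-26/5, 8/5, -286/105).
Solving gives a_0 = -26/35, a_1 = 12/5, a_2 = -39/7, so
  g(x) = -39*x^2/7 + 12*x/5 - 26/35.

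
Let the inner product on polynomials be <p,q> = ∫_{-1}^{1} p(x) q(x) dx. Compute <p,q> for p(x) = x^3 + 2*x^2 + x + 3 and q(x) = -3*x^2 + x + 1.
<p,q> = 0

Expand the product: p(x)·q(x) = -3*x^5 - 5*x^4 - 6*x^2 + 4*x + 3.
∫_{-1}^{1} of each monomial x^k gives [2/(k+1) if k even, 0 if k odd]. Integrating term-by-term (or equivalently evaluating the antiderivative F(x) = -x^6/2 - x^5 - 2*x^3 + 2*x^2 + 3*x at the endpoints):
  F(1) − F(−1) = 3/2 − (3/2) = 0.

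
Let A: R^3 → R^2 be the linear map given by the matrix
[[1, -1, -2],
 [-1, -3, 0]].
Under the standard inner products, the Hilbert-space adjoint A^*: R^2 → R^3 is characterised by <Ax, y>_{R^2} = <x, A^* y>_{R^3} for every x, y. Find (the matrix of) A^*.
A^* = A^T =
[[1, -1],
 [-1, -3],
 [-2, 0]]

For real matrices with standard dot products, the defining identity <Ax, y> = <x, A^* y> gives (Ax)^T y = x^T (A^*) y, i.e. x^T A^T y = x^T (A^*) y. Since this holds for all x, y, we must have A^* = A^T. Therefore
A^* =
[[1, -1],
 [-1, -3],
 [-2, 0]].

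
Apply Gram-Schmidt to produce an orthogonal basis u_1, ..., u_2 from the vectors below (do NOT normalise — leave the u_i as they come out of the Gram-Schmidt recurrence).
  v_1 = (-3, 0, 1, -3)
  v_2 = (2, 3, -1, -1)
Orthogonal basis:
  u_1 = (-3, 0, 1, -3)
  u_2 = (26/19, 3, -15/19, -31/19)

Apply the Gram-Schmidt recurrence
  u_1 = v_1
  u_i = v_i − Σ_{j<i} ((v_i · u_j) / (u_j · u_j)) · u_j.

Step by step this gives:
  u_1 = (-3, 0, 1, -3)
  u_2 = (26/19, 3, -15/19, -31/19)

Orthogonality check:
  u_2 · u_1 = 0 (should be 0)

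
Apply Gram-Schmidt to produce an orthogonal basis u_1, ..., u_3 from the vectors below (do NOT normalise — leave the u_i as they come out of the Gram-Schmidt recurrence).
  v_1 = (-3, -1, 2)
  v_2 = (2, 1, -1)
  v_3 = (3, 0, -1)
Orthogonal basis:
  u_1 = (-3, -1, 2)
  u_2 = (1/14, 5/14, 2/7)
  u_3 = (2/3, -2/3, 2/3)

Apply the Gram-Schmidt recurrence
  u_1 = v_1
  u_i = v_i − Σ_{j<i} ((v_i · u_j) / (u_j · u_j)) · u_j.

Step by step this gives:
  u_1 = (-3, -1, 2)
  u_2 = (1/14, 5/14, 2/7)
  u_3 = (2/3, -2/3, 2/3)

Orthogonality check:
  u_2 · u_1 = 0 (should be 0)
  u_3 · u_1 = 0 (should be 0)
  u_3 · u_2 = 0 (should be 0)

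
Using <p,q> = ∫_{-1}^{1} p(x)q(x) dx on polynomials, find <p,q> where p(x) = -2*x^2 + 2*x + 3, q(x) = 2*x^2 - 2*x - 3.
<p,q> = -214/15

Expand the product: p(x)·q(x) = -4*x^4 + 8*x^3 + 8*x^2 - 12*x - 9.
∫_{-1}^{1} of each monomial x^k gives [2/(k+1) if k even, 0 if k odd]. Integrating term-by-term (or equivalently evaluating the antiderivative F(x) = -4*x^5/5 + 2*x^4 + 8*x^3/3 - 6*x^2 - 9*x at the endpoints):
  F(1) − F(−1) = -167/15 − (47/15) = -214/15.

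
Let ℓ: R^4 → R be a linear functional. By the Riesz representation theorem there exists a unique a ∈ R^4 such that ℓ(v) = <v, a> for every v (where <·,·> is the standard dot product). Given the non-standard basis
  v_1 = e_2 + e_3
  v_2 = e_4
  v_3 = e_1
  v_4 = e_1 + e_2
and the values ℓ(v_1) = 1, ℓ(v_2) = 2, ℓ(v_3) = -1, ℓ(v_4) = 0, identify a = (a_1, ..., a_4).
a = (-1, 1, 0, 2)

Write a = (a_1, ..., a_4) in the standard basis. For each basis vector v_i, ℓ(v_i) = <v_i, a> is a linear equation in the a_j's. Collect the n equations into a matrix system V a = ℓ, where row i of V is v_i (expressed in the standard basis). Since V is invertible (lower-triangular with 1s on the diagonal, up to permutation), solve by back-substitution:
  V =
[[0, 1, 1, 0],
 [0, 0, 0, 1],
 [1, 0, 0, 0],
 [1, 1, 0, 0]]
  V a = (1, 2, -1, 0)
Solving gives a = (-1, 1, 0, 2).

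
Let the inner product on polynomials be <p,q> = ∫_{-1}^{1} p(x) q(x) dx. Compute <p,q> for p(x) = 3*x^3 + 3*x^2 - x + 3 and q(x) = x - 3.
<p,q> = -352/15

Expand the product: p(x)·q(x) = 3*x^4 - 6*x^3 - 10*x^2 + 6*x - 9.
∫_{-1}^{1} of each monomial x^k gives [2/(k+1) if k even, 0 if k odd]. Integrating term-by-term (or equivalently evaluating the antiderivative F(x) = 3*x^5/5 - 3*x^4/2 - 10*x^3/3 + 3*x^2 - 9*x at the endpoints):
  F(1) − F(−1) = -307/30 − (397/30) = -352/15.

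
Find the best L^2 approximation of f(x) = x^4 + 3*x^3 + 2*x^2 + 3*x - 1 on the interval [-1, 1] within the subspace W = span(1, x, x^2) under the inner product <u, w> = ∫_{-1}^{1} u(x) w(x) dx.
g(x) = 20*x^2/7 + 24*x/5 - 38/35

The best approximation g ∈ W is the orthogonal projection of f onto W. Writing g = a_0 + a_1 x + a_2 x^2, the coefficients solve the normal equations G · a = b where
  G_{ij} = <φ_i, φ_j> and b_i = <f, φ_i>, with φ_0 = 1, φ_1 = x, φ_2 = x^2.
G =
  [2, 0, 2/3]
  [0, 2/3, 0]
  [2/3, 0, 2/5],
b = (-4/15, 16/5, 44/105).
Solving gives a_0 = -38/35, a_1 = 24/5, a_2 = 20/7, so
  g(x) = 20*x^2/7 + 24*x/5 - 38/35.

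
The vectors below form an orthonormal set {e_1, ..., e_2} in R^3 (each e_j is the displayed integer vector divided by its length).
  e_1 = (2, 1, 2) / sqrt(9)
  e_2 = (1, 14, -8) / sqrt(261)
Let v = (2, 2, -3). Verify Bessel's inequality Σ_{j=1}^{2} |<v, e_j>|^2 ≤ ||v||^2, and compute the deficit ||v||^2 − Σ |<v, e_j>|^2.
Σ |<v, e_j>|^2 = 324/29; ||v||^2 = 17; deficit = 169/29

Write each e_j = u_j / sqrt(<u_j, u_j>) where u_j is the displayed integer vector. Then <v, e_j> = <v, u_j> / sqrt(<u_j, u_j>), so |<v, e_j>|^2 = <v, u_j>^2 / <u_j, u_j>.
Coefficients: <v, e_1> = 0/sqrt(9), <v, e_2> = 54/sqrt(261).
Square and sum: Σ |<v, e_j>|^2 = 324/29.
Compute ||v||^2 = v·v = 17.
Deficit = 17 − 324/29 = 169/29 ≥ 0, confirming Bessel's inequality. (The deficit equals ||v − Σ <v,e_j> e_j||^2, the squared distance from v to span{e_j}.)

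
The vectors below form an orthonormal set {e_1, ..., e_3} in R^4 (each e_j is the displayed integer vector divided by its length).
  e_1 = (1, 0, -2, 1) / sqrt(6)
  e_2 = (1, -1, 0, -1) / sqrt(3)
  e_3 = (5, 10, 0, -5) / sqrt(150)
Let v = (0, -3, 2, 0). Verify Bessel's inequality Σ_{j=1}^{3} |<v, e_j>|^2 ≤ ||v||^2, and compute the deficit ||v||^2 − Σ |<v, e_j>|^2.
Σ |<v, e_j>|^2 = 35/3; ||v||^2 = 13; deficit = 4/3

Write each e_j = u_j / sqrt(<u_j, u_j>) where u_j is the displayed integer vector. Then <v, e_j> = <v, u_j> / sqrt(<u_j, u_j>), so |<v, e_j>|^2 = <v, u_j>^2 / <u_j, u_j>.
Coefficients: <v, e_1> = -4/sqrt(6), <v, e_2> = 3/sqrt(3), <v, e_3> = -30/sqrt(150).
Square and sum: Σ |<v, e_j>|^2 = 35/3.
Compute ||v||^2 = v·v = 13.
Deficit = 13 − 35/3 = 4/3 ≥ 0, confirming Bessel's inequality. (The deficit equals ||v − Σ <v,e_j> e_j||^2, the squared distance from v to span{e_j}.)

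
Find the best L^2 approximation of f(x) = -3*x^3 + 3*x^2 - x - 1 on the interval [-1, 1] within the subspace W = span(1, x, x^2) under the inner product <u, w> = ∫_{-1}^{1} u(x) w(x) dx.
g(x) = 3*x^2 - 14*x/5 - 1

The best approximation g ∈ W is the orthogonal projection of f onto W. Writing g = a_0 + a_1 x + a_2 x^2, the coefficients solve the normal equations G · a = b where
  G_{ij} = <φ_i, φ_j> and b_i = <f, φ_i>, with φ_0 = 1, φ_1 = x, φ_2 = x^2.
G =
  [2, 0, 2/3]
  [0, 2/3, 0]
  [2/3, 0, 2/5],
b = (0, -28/15, 8/15).
Solving gives a_0 = -1, a_1 = -14/5, a_2 = 3, so
  g(x) = 3*x^2 - 14*x/5 - 1.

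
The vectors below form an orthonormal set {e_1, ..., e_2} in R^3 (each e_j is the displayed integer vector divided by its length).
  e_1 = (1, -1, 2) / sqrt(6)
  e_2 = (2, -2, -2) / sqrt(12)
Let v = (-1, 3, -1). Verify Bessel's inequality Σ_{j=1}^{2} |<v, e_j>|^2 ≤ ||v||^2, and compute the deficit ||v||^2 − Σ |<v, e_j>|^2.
Σ |<v, e_j>|^2 = 9; ||v||^2 = 11; deficit = 2

Write each e_j = u_j / sqrt(<u_j, u_j>) where u_j is the displayed integer vector. Then <v, e_j> = <v, u_j> / sqrt(<u_j, u_j>), so |<v, e_j>|^2 = <v, u_j>^2 / <u_j, u_j>.
Coefficients: <v, e_1> = -6/sqrt(6), <v, e_2> = -6/sqrt(12).
Square and sum: Σ |<v, e_j>|^2 = 9.
Compute ||v||^2 = v·v = 11.
Deficit = 11 − 9 = 2 ≥ 0, confirming Bessel's inequality. (The deficit equals ||v − Σ <v,e_j> e_j||^2, the squared distance from v to span{e_j}.)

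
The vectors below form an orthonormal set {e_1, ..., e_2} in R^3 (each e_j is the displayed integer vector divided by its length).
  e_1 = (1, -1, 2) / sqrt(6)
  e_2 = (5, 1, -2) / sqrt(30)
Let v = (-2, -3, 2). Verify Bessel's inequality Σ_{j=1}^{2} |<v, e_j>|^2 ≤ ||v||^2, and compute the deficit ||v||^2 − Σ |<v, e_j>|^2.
Σ |<v, e_j>|^2 = 69/5; ||v||^2 = 17; deficit = 16/5

Write each e_j = u_j / sqrt(<u_j, u_j>) where u_j is the displayed integer vector. Then <v, e_j> = <v, u_j> / sqrt(<u_j, u_j>), so |<v, e_j>|^2 = <v, u_j>^2 / <u_j, u_j>.
Coefficients: <v, e_1> = 5/sqrt(6), <v, e_2> = -17/sqrt(30).
Square and sum: Σ |<v, e_j>|^2 = 69/5.
Compute ||v||^2 = v·v = 17.
Deficit = 17 − 69/5 = 16/5 ≥ 0, confirming Bessel's inequality. (The deficit equals ||v − Σ <v,e_j> e_j||^2, the squared distance from v to span{e_j}.)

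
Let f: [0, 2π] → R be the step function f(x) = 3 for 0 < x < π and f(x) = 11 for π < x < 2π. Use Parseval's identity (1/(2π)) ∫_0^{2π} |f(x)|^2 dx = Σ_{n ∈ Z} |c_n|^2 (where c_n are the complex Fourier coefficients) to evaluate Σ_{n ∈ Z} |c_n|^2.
Σ |c_n|^2 = 65

Parseval equates the L^2 energy of f (normalised by 1/(2π)) with the ℓ^2 sum of its Fourier coefficients: (1/(2π)) ∫_0^{2π} |f|^2 = Σ |c_n|^2.
Compute the left side: (1/(2π)) [∫_0^π 3^2 dx + ∫_π^{2π} 11^2 dx] = (1/(2π)) · (9π + 121π) = (9 + 121)/2 = 65.
So Σ_{n ∈ Z} |c_n|^2 = 65.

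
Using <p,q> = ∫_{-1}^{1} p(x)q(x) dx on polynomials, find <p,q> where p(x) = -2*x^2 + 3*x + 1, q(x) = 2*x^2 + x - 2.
<p,q> = 2/5

Expand the product: p(x)·q(x) = -4*x^4 + 4*x^3 + 9*x^2 - 5*x - 2.
∫_{-1}^{1} of each monomial x^k gives [2/(k+1) if k even, 0 if k odd]. Integrating term-by-term (or equivalently evaluating the antiderivative F(x) = -4*x^5/5 + x^4 + 3*x^3 - 5*x^2/2 - 2*x at the endpoints):
  F(1) − F(−1) = -13/10 − (-17/10) = 2/5.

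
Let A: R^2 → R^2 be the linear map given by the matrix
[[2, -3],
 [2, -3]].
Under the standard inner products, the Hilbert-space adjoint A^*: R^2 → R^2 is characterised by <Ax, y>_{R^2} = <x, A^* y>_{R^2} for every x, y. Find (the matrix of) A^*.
A^* = A^T =
[[2, 2],
 [-3, -3]]

For real matrices with standard dot products, the defining identity <Ax, y> = <x, A^* y> gives (Ax)^T y = x^T (A^*) y, i.e. x^T A^T y = x^T (A^*) y. Since this holds for all x, y, we must have A^* = A^T. Therefore
A^* =
[[2, 2],
 [-3, -3]].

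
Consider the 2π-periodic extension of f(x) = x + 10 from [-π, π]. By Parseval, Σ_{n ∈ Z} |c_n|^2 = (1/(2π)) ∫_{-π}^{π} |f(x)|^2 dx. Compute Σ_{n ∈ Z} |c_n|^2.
Σ |c_n|^2 = π^2/3 + 100

Expand and integrate term by term over [-π, π]:
  ∫ (x)^2 dx = 1·(2π^3/3); ∫ 2·1·(10)·x dx = 0 (odd integrand); ∫ 10^2 dx = 100·2π.
So (1/(2π)) ∫_{-π}^{π} (x + 10)^2 dx = 1π^2/3 + 100 = π^2/3 + 100.
Parseval ⇒ Σ |c_n|^2 = π^2/3 + 100.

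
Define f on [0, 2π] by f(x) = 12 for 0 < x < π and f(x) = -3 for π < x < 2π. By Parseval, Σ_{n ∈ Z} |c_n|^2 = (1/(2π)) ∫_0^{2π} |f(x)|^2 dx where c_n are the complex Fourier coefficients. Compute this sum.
Σ |c_n|^2 = 153/2

Parseval equates the L^2 energy of f (normalised by 1/(2π)) with the ℓ^2 sum of its Fourier coefficients: (1/(2π)) ∫_0^{2π} |f|^2 = Σ |c_n|^2.
Compute the left side: (1/(2π)) [∫_0^π 12^2 dx + ∫_π^{2π} (-3)^2 dx] = (1/(2π)) · (144π + 9π) = (144 + 9)/2 = 153/2.
So Σ_{n ∈ Z} |c_n|^2 = 153/2.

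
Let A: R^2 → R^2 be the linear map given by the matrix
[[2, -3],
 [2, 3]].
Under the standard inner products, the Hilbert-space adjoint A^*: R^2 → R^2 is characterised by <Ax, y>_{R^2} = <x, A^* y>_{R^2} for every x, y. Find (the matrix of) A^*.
A^* = A^T =
[[2, 2],
 [-3, 3]]

For real matrices with standard dot products, the defining identity <Ax, y> = <x, A^* y> gives (Ax)^T y = x^T (A^*) y, i.e. x^T A^T y = x^T (A^*) y. Since this holds for all x, y, we must have A^* = A^T. Therefore
A^* =
[[2, 2],
 [-3, 3]].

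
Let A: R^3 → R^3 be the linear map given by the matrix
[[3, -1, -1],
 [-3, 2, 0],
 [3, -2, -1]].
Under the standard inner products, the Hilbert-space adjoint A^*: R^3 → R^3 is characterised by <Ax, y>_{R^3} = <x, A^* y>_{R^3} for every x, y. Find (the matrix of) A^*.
A^* = A^T =
[[3, -3, 3],
 [-1, 2, -2],
 [-1, 0, -1]]

For real matrices with standard dot products, the defining identity <Ax, y> = <x, A^* y> gives (Ax)^T y = x^T (A^*) y, i.e. x^T A^T y = x^T (A^*) y. Since this holds for all x, y, we must have A^* = A^T. Therefore
A^* =
[[3, -3, 3],
 [-1, 2, -2],
 [-1, 0, -1]].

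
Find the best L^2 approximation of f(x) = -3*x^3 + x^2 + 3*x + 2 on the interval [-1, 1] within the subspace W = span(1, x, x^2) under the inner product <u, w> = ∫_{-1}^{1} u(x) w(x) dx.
g(x) = x^2 + 6*x/5 + 2

The best approximation g ∈ W is the orthogonal projection of f onto W. Writing g = a_0 + a_1 x + a_2 x^2, the coefficients solve the normal equations G · a = b where
  G_{ij} = <φ_i, φ_j> and b_i = <f, φ_i>, with φ_0 = 1, φ_1 = x, φ_2 = x^2.
G =
  [2, 0, 2/3]
  [0, 2/3, 0]
  [2/3, 0, 2/5],
b = (14/3, 4/5, 26/15).
Solving gives a_0 = 2, a_1 = 6/5, a_2 = 1, so
  g(x) = x^2 + 6*x/5 + 2.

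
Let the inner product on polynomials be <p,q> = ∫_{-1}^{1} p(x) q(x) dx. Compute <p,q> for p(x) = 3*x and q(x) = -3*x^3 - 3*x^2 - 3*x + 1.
<p,q> = -48/5

Expand the product: p(x)·q(x) = -9*x^4 - 9*x^3 - 9*x^2 + 3*x.
∫_{-1}^{1} of each monomial x^k gives [2/(k+1) if k even, 0 if k odd]. Integrating term-by-term (or equivalently evaluating the antiderivative F(x) = -9*x^5/5 - 9*x^4/4 - 3*x^3 + 3*x^2/2 at the endpoints):
  F(1) − F(−1) = -111/20 − (81/20) = -48/5.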